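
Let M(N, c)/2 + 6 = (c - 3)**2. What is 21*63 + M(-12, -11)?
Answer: 1703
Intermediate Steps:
M(N, c) = -12 + 2*(-3 + c)**2 (M(N, c) = -12 + 2*(c - 3)**2 = -12 + 2*(-3 + c)**2)
21*63 + M(-12, -11) = 21*63 + (-12 + 2*(-3 - 11)**2) = 1323 + (-12 + 2*(-14)**2) = 1323 + (-12 + 2*196) = 1323 + (-12 + 392) = 1323 + 380 = 1703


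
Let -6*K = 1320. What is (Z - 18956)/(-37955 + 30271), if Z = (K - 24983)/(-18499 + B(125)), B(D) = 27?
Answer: 350130029/141938848 ≈ 2.4668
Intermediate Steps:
K = -220 (K = -1/6*1320 = -220)
Z = 25203/18472 (Z = (-220 - 24983)/(-18499 + 27) = -25203/(-18472) = -25203*(-1/18472) = 25203/18472 ≈ 1.3644)
(Z - 18956)/(-37955 + 30271) = (25203/18472 - 18956)/(-37955 + 30271) = -350130029/18472/(-7684) = -350130029/18472*(-1/7684) = 350130029/141938848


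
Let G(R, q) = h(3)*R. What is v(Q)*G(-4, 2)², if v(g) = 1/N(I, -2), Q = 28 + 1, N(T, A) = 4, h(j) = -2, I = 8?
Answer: 16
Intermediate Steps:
Q = 29
G(R, q) = -2*R
v(g) = ¼ (v(g) = 1/4 = ¼)
v(Q)*G(-4, 2)² = (-2*(-4))²/4 = (¼)*8² = (¼)*64 = 16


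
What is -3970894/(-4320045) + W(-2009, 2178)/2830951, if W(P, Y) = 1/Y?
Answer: 2720420334806953/2959620242496390 ≈ 0.91918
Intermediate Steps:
-3970894/(-4320045) + W(-2009, 2178)/2830951 = -3970894/(-4320045) + 1/(2178*2830951) = -3970894*(-1/4320045) + (1/2178)*(1/2830951) = 3970894/4320045 + 1/6165811278 = 2720420334806953/2959620242496390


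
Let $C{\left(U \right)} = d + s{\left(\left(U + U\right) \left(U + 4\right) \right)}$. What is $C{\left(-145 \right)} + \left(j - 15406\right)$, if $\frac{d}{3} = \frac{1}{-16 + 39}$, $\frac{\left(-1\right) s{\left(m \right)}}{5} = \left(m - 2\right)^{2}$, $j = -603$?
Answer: $- \frac{192260650764}{23} \approx -8.3592 \cdot 10^{9}$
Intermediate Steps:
$s{\left(m \right)} = - 5 \left(-2 + m\right)^{2}$ ($s{\left(m \right)} = - 5 \left(m - 2\right)^{2} = - 5 \left(-2 + m\right)^{2}$)
$d = \frac{3}{23}$ ($d = \frac{3}{-16 + 39} = \frac{3}{23} \approx 0.13043$)
$C{\left(U \right)} = \frac{3}{23} - 5 \left(-2 + 2 U \left(4 + U\right)\right)^{2}$ ($C{\left(U \right)} = \frac{3}{23} - 5 \left(-2 + \left(U + U\right) \left(U + 4\right)\right)^{2} = \frac{3}{23} - 5 \left(-2 + 2 U \left(4 + U\right)\right)^{2}$)
$C{\left(-145 \right)} + \left(j - 15406\right) = \left(\frac{3}{23} - 20 \left(-1 - 145 \left(4 - 145\right)\right)^{2}\right) - 16009 = \left(\frac{3}{23} - 20 \left(-1 - -20445\right)^{2}\right) - 16009 = \left(\frac{3}{23} - 20 \left(-1 + 20445\right)^{2}\right) - 16009 = \left(\frac{3}{23} - 20 \cdot 20444^{2}\right) - 16009 = \left(\frac{3}{23} - 8359142720\right) - 16009 = - \frac{192260282557}{23} - 16009 = - \frac{192260650764}{23}$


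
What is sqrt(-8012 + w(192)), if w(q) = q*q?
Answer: 2*sqrt(7213) ≈ 169.86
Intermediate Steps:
w(q) = q**2
sqrt(-8012 + w(192)) = sqrt(-8012 + 192**2) = sqrt(-8012 + 36864) = sqrt(28852) = 2*sqrt(7213)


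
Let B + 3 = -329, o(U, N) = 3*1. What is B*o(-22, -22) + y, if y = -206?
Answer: -1202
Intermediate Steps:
o(U, N) = 3
B = -332 (B = -3 - 329 = -332)
B*o(-22, -22) + y = -332*3 - 206 = -996 - 206 = -1202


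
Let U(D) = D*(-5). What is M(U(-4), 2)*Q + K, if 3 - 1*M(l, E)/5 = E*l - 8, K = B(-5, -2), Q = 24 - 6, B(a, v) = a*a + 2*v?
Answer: -2589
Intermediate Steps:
B(a, v) = a² + 2*v
Q = 18
K = 21 (K = (-5)² + 2*(-2) = 25 - 4 = 21)
U(D) = -5*D
M(l, E) = 55 - 5*E*l (M(l, E) = 15 - 5*(E*l - 8) = 15 - 5*(-8 + E*l) = 15 + (40 - 5*E*l) = 55 - 5*E*l)
M(U(-4), 2)*Q + K = (55 - 5*2*(-5*(-4)))*18 + 21 = (55 - 5*2*20)*18 + 21 = (55 - 200)*18 + 21 = -145*18 + 21 = -2610 + 21 = -2589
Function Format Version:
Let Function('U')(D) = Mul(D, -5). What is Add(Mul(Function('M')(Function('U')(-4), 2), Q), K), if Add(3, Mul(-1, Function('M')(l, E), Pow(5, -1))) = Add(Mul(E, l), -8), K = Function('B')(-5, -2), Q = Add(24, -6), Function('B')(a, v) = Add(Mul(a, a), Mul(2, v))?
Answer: -2589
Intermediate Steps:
Function('B')(a, v) = Add(Pow(a, 2), Mul(2, v))
Q = 18
K = 21 (K = Add(Pow(-5, 2), Mul(2, -2)) = Add(25, -4) = 21)
Function('U')(D) = Mul(-5, D)
Function('M')(l, E) = Add(55, Mul(-5, E, l)) (Function('M')(l, E) = Add(15, Mul(-5, Add(Mul(E, l), -8))) = Add(15, Mul(-5, Add(-8, Mul(E, l)))) = Add(15, Add(40, Mul(-5, E, l))) = Add(55, Mul(-5, E, l)))
Add(Mul(Function('M')(Function('U')(-4), 2), Q), K) = Add(Mul(Add(55, Mul(-5, 2, Mul(-5, -4))), 18), 21) = Add(Mul(Add(55, Mul(-5, 2, 20)), 18), 21) = Add(Mul(Add(55, -200), 18), 21) = Add(Mul(-145, 18), 21) = Add(-2610, 21) = -2589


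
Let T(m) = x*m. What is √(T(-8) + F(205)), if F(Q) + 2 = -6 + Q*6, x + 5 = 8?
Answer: √1198 ≈ 34.612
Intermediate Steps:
x = 3 (x = -5 + 8 = 3)
F(Q) = -8 + 6*Q (F(Q) = -2 + (-6 + Q*6) = -2 + (-6 + 6*Q) = -8 + 6*Q)
T(m) = 3*m
√(T(-8) + F(205)) = √(3*(-8) + (-8 + 6*205)) = √(-24 + (-8 + 1230)) = √(-24 + 1222) = √1198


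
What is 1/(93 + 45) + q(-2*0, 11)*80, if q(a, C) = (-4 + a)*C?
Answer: -485759/138 ≈ -3520.0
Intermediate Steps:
q(a, C) = C*(-4 + a)
1/(93 + 45) + q(-2*0, 11)*80 = 1/(93 + 45) + (11*(-4 - 2*0))*80 = 1/138 + (11*(-4 + 0))*80 = 1/138 + (11*(-4))*80 = 1/138 - 44*80 = 1/138 - 3520 = -485759/138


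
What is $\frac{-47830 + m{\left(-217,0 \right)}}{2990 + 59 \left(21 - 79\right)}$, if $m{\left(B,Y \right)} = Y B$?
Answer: $\frac{23915}{216} \approx 110.72$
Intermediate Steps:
$m{\left(B,Y \right)} = B Y$
$\frac{-47830 + m{\left(-217,0 \right)}}{2990 + 59 \left(21 - 79\right)} = \frac{-47830 - 0}{2990 + 59 \left(21 - 79\right)} = \frac{-47830 + 0}{2990 + 59 \left(-58\right)} = - \frac{47830}{2990 - 3422} = - \frac{47830}{-432} = \left(-47830\right) \left(- \frac{1}{432}\right) = \frac{23915}{216}$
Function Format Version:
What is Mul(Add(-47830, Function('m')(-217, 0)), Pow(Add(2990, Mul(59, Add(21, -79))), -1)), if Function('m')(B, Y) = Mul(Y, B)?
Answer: Rational(23915, 216) ≈ 110.72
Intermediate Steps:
Function('m')(B, Y) = Mul(B, Y)
Mul(Add(-47830, Function('m')(-217, 0)), Pow(Add(2990, Mul(59, Add(21, -79))), -1)) = Mul(Add(-47830, Mul(-217, 0)), Pow(Add(2990, Mul(59, Add(21, -79))), -1)) = Mul(Add(-47830, 0), Pow(Add(2990, Mul(59, -58)), -1)) = Mul(-47830, Pow(Add(2990, -3422), -1)) = Mul(-47830, Pow(-432, -1)) = Mul(-47830, Rational(-1, 432)) = Rational(23915, 216)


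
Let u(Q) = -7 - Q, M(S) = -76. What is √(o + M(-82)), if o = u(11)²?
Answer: 2*√62 ≈ 15.748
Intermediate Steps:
o = 324 (o = (-7 - 1*11)² = (-7 - 11)² = (-18)² = 324)
√(o + M(-82)) = √(324 - 76) = √248 = 2*√62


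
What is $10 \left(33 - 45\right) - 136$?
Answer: $-256$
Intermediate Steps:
$10 \left(33 - 45\right) - 136 = 10 \left(-12\right) - 136 = -120 - 136 = -256$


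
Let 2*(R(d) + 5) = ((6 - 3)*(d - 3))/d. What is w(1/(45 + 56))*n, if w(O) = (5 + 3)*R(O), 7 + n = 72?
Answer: -238160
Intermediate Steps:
n = 65 (n = -7 + 72 = 65)
R(d) = -5 + (-9 + 3*d)/(2*d) (R(d) = -5 + (((6 - 3)*(d - 3))/d)/2 = -5 + ((3*(-3 + d))/d)/2 = -5 + ((-9 + 3*d)/d)/2 = -5 + (-9 + 3*d)/(2*d))
w(O) = 4*(-9 - 7*O)/O (w(O) = (5 + 3)*((-9 - 7*O)/(2*O)) = 8*((-9 - 7*O)/(2*O)) = 4*(-9 - 7*O)/O)
w(1/(45 + 56))*n = (-28 - 36/(1/(45 + 56)))*65 = (-28 - 36/(1/101))*65 = (-28 - 36/1/101)*65 = (-28 - 36*101)*65 = (-28 - 3636)*65 = -3664*65 = -238160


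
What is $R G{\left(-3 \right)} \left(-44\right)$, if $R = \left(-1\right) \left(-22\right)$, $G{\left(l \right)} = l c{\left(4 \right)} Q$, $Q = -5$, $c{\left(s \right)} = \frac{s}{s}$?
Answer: $-14520$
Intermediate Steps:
$c{\left(s \right)} = 1$
$G{\left(l \right)} = - 5 l$ ($G{\left(l \right)} = l 1 \left(-5\right) = l \left(-5\right) = - 5 l$)
$R = 22$
$R G{\left(-3 \right)} \left(-44\right) = 22 \left(\left(-5\right) \left(-3\right)\right) \left(-44\right) = 22 \cdot 15 \left(-44\right) = 330 \left(-44\right) = -14520$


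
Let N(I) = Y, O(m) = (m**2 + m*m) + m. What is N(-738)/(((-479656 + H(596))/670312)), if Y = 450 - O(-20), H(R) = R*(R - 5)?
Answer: 480876/277 ≈ 1736.0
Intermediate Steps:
O(m) = m + 2*m**2 (O(m) = (m**2 + m**2) + m = 2*m**2 + m = m + 2*m**2)
H(R) = R*(-5 + R)
Y = -330 (Y = 450 - (-20)*(1 + 2*(-20)) = 450 - (-20)*(1 - 40) = 450 - (-20)*(-39) = 450 - 1*780 = 450 - 780 = -330)
N(I) = -330
N(-738)/(((-479656 + H(596))/670312)) = -330*670312/(-479656 + 596*(-5 + 596)) = -330*670312/(-479656 + 596*591) = -330*670312/(-479656 + 352236) = -330/((-127420*1/670312)) = -330/(-1385/7286) = -330*(-7286/1385) = 480876/277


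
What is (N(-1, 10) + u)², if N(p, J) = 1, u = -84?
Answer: 6889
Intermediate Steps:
(N(-1, 10) + u)² = (1 - 84)² = (-83)² = 6889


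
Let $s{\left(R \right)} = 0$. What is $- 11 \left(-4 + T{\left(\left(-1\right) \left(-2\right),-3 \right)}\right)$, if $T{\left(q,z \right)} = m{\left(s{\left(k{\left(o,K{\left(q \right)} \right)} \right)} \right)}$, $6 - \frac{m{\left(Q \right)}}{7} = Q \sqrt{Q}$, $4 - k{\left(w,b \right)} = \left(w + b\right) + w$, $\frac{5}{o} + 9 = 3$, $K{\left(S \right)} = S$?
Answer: $-418$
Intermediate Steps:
$o = - \frac{5}{6}$ ($o = \frac{5}{-9 + 3} = \frac{5}{-6} = 5 \left(- \frac{1}{6}\right) = - \frac{5}{6} \approx -0.83333$)
$k{\left(w,b \right)} = 4 - b - 2 w$ ($k{\left(w,b \right)} = 4 - \left(\left(w + b\right) + w\right) = 4 - \left(\left(b + w\right) + w\right) = 4 - \left(b + 2 w\right) = 4 - b - 2 w$)
$m{\left(Q \right)} = 42 - 7 Q^{\frac{3}{2}}$ ($m{\left(Q \right)} = 42 - 7 Q \sqrt{Q} = 42 - 7 Q^{\frac{3}{2}}$)
$T{\left(q,z \right)} = 42$ ($T{\left(q,z \right)} = 42 - 7 \cdot 0^{\frac{3}{2}} = 42 - 0 = 42 + 0 = 42$)
$- 11 \left(-4 + T{\left(\left(-1\right) \left(-2\right),-3 \right)}\right) = - 11 \left(-4 + 42\right) = \left(-11\right) 38 = -418$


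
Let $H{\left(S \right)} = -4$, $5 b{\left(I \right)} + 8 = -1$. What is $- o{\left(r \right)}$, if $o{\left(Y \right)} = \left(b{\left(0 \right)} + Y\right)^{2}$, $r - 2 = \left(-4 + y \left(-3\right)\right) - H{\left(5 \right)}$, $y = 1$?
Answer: $- \frac{196}{25} \approx -7.84$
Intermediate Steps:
$b{\left(I \right)} = - \frac{9}{5}$ ($b{\left(I \right)} = - \frac{8}{5} + \frac{1}{5} \left(-1\right) = - \frac{8}{5} - \frac{1}{5} = - \frac{9}{5}$)
$r = -1$ ($r = 2 + \left(\left(-4 + 1 \left(-3\right)\right) - -4\right) = 2 + \left(\left(-4 - 3\right) + 4\right) = 2 + \left(-7 + 4\right) = 2 - 3 = -1$)
$o{\left(Y \right)} = \left(- \frac{9}{5} + Y\right)^{2}$
$- o{\left(r \right)} = - \frac{\left(-9 + 5 \left(-1\right)\right)^{2}}{25} = - \frac{\left(-9 - 5\right)^{2}}{25} = - \frac{\left(-14\right)^{2}}{25} = - \frac{196}{25}$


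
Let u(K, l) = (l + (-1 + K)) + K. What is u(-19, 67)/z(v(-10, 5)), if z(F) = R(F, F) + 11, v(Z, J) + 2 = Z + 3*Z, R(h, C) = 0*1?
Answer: 28/11 ≈ 2.5455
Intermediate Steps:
R(h, C) = 0
v(Z, J) = -2 + 4*Z (v(Z, J) = -2 + (Z + 3*Z) = -2 + 4*Z)
u(K, l) = -1 + l + 2*K (u(K, l) = (-1 + K + l) + K = -1 + l + 2*K)
z(F) = 11 (z(F) = 0 + 11 = 11)
u(-19, 67)/z(v(-10, 5)) = (-1 + 67 + 2*(-19))/11 = (-1 + 67 - 38)*(1/11) = 28*(1/11) = 28/11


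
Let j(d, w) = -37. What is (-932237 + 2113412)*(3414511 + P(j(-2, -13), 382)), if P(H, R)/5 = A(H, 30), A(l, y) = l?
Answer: 4032916513050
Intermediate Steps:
P(H, R) = 5*H
(-932237 + 2113412)*(3414511 + P(j(-2, -13), 382)) = (-932237 + 2113412)*(3414511 + 5*(-37)) = 1181175*(3414511 - 185) = 1181175*3414326 = 4032916513050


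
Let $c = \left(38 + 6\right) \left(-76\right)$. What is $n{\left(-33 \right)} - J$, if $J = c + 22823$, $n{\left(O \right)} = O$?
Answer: $-19512$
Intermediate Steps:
$c = -3344$ ($c = 44 \left(-76\right) = -3344$)
$J = 19479$ ($J = -3344 + 22823 = 19479$)
$n{\left(-33 \right)} - J = -33 - 19479 = -19512$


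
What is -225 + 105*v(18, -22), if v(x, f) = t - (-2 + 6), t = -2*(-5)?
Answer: 405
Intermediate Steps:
t = 10
v(x, f) = 6 (v(x, f) = 10 - (-2 + 6) = 10 - 1*4 = 10 - 4 = 6)
-225 + 105*v(18, -22) = -225 + 105*6 = -225 + 630 = 405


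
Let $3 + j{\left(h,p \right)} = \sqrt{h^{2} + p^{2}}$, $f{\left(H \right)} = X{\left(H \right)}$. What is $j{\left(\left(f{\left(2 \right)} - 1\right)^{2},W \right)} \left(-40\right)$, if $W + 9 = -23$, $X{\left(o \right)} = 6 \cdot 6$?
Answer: $120 - 40 \sqrt{1501649} \approx -48897.0$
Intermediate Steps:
$X{\left(o \right)} = 36$
$f{\left(H \right)} = 36$
$W = -32$ ($W = -9 - 23 = -32$)
$j{\left(h,p \right)} = -3 + \sqrt{h^{2} + p^{2}}$
$j{\left(\left(f{\left(2 \right)} - 1\right)^{2},W \right)} \left(-40\right) = \left(-3 + \sqrt{\left(\left(36 - 1\right)^{2}\right)^{2} + \left(-32\right)^{2}}\right) \left(-40\right) = \left(-3 + \sqrt{\left(35^{2}\right)^{2} + 1024}\right) \left(-40\right) = \left(-3 + \sqrt{1225^{2} + 1024}\right) \left(-40\right) = \left(-3 + \sqrt{1500625 + 1024}\right) \left(-40\right) = \left(-3 + \sqrt{1501649}\right) \left(-40\right) = 120 - 40 \sqrt{1501649}$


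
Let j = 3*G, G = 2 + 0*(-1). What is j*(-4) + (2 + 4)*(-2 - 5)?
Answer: -66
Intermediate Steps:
G = 2 (G = 2 + 0 = 2)
j = 6 (j = 3*2 = 6)
j*(-4) + (2 + 4)*(-2 - 5) = 6*(-4) + (2 + 4)*(-2 - 5) = -24 + 6*(-7) = -24 - 42 = -66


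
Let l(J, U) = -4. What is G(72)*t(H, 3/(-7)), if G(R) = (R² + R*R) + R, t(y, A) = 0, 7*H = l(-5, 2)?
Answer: 0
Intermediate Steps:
H = -4/7 (H = (⅐)*(-4) = -4/7 ≈ -0.57143)
G(R) = R + 2*R² (G(R) = (R² + R²) + R = 2*R² + R = R + 2*R²)
G(72)*t(H, 3/(-7)) = (72*(1 + 2*72))*0 = (72*(1 + 144))*0 = (72*145)*0 = 10440*0 = 0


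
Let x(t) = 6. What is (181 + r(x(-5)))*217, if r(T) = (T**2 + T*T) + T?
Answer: 56203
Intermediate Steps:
r(T) = T + 2*T**2 (r(T) = (T**2 + T**2) + T = 2*T**2 + T = T + 2*T**2)
(181 + r(x(-5)))*217 = (181 + 6*(1 + 2*6))*217 = (181 + 6*(1 + 12))*217 = (181 + 6*13)*217 = (181 + 78)*217 = 259*217 = 56203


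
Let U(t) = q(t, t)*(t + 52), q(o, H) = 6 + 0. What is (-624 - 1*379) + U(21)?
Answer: -565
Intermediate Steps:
q(o, H) = 6
U(t) = 312 + 6*t (U(t) = 6*(t + 52) = 6*(52 + t) = 312 + 6*t)
(-624 - 1*379) + U(21) = (-624 - 1*379) + (312 + 6*21) = (-624 - 379) + (312 + 126) = -1003 + 438 = -565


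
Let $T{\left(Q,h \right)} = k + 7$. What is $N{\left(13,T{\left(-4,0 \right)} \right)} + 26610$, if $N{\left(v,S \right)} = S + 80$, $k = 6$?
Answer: $26703$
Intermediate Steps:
$T{\left(Q,h \right)} = 13$ ($T{\left(Q,h \right)} = 6 + 7 = 13$)
$N{\left(v,S \right)} = 80 + S$
$N{\left(13,T{\left(-4,0 \right)} \right)} + 26610 = \left(80 + 13\right) + 26610 = 93 + 26610 = 26703$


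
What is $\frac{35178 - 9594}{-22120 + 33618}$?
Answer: $\frac{12792}{5749} \approx 2.2251$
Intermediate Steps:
$\frac{35178 - 9594}{-22120 + 33618} = \frac{25584}{11498} = 25584 \cdot \frac{1}{11498} = \frac{12792}{5749}$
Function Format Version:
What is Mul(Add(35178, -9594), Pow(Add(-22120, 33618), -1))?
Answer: Rational(12792, 5749) ≈ 2.2251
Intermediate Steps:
Mul(Add(35178, -9594), Pow(Add(-22120, 33618), -1)) = Mul(25584, Pow(11498, -1)) = Mul(25584, Rational(1, 11498)) = Rational(12792, 5749)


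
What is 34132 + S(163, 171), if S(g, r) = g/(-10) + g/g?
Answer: 341167/10 ≈ 34117.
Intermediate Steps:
S(g, r) = 1 - g/10 (S(g, r) = g*(-1/10) + 1 = -g/10 + 1 = 1 - g/10)
34132 + S(163, 171) = 34132 + (1 - 1/10*163) = 34132 + (1 - 163/10) = 34132 - 153/10 = 341167/10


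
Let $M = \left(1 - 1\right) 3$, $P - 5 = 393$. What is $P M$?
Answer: $0$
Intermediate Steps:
$P = 398$ ($P = 5 + 393 = 398$)
$M = 0$ ($M = 0 \cdot 3 = 0$)
$P M = 398 \cdot 0 = 0$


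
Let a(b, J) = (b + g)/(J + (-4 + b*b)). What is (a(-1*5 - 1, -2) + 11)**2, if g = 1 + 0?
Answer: 4225/36 ≈ 117.36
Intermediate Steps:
g = 1
a(b, J) = (1 + b)/(-4 + J + b**2) (a(b, J) = (b + 1)/(J + (-4 + b*b)) = (1 + b)/(J + (-4 + b**2)) = (1 + b)/(-4 + J + b**2))
(a(-1*5 - 1, -2) + 11)**2 = ((1 + (-1*5 - 1))/(-4 - 2 + (-1*5 - 1)**2) + 11)**2 = ((1 + (-5 - 1))/(-4 - 2 + (-5 - 1)**2) + 11)**2 = ((1 - 6)/(-4 - 2 + (-6)**2) + 11)**2 = (-5/(-4 - 2 + 36) + 11)**2 = (-5/30 + 11)**2 = ((1/30)*(-5) + 11)**2 = (-1/6 + 11)**2 = (65/6)**2 = 4225/36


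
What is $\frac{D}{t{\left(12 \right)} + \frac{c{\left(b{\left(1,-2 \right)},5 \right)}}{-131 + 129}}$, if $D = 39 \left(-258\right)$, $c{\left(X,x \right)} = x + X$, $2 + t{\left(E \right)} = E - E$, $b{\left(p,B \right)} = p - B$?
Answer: $1677$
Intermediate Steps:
$t{\left(E \right)} = -2$ ($t{\left(E \right)} = -2 + \left(E - E\right) = -2 + 0 = -2$)
$c{\left(X,x \right)} = X + x$
$D = -10062$
$\frac{D}{t{\left(12 \right)} + \frac{c{\left(b{\left(1,-2 \right)},5 \right)}}{-131 + 129}} = - \frac{10062}{-2 + \frac{\left(1 - -2\right) + 5}{-131 + 129}} = - \frac{10062}{-2 + \frac{\left(1 + 2\right) + 5}{-2}} = - \frac{10062}{-2 + \left(3 + 5\right) \left(- \frac{1}{2}\right)} = - \frac{10062}{-2 + 8 \left(- \frac{1}{2}\right)} = - \frac{10062}{-2 - 4} = - \frac{10062}{-6} = \left(-10062\right) \left(- \frac{1}{6}\right) = 1677$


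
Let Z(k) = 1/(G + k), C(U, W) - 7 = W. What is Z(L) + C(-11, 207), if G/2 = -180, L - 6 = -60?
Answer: 88595/414 ≈ 214.00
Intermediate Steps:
L = -54 (L = 6 - 60 = -54)
G = -360 (G = 2*(-180) = -360)
C(U, W) = 7 + W
Z(k) = 1/(-360 + k)
Z(L) + C(-11, 207) = 1/(-360 - 54) + (7 + 207) = 1/(-414) + 214 = -1/414 + 214 = 88595/414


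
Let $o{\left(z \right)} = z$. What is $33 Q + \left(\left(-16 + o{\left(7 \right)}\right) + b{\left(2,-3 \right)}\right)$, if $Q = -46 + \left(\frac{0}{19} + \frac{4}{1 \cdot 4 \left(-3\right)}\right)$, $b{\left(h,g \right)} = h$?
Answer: $-1536$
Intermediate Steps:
$Q = - \frac{139}{3}$ ($Q = -46 + \left(0 \cdot \frac{1}{19} + \frac{4}{4 \left(-3\right)}\right) = -46 + \left(0 + \frac{4}{-12}\right) = -46 + \left(0 + 4 \left(- \frac{1}{12}\right)\right) = -46 + \left(0 - \frac{1}{3}\right) = -46 - \frac{1}{3} = - \frac{139}{3} \approx -46.333$)
$33 Q + \left(\left(-16 + o{\left(7 \right)}\right) + b{\left(2,-3 \right)}\right) = 33 \left(- \frac{139}{3}\right) + \left(\left(-16 + 7\right) + 2\right) = -1529 + \left(-9 + 2\right) = -1529 - 7 = -1536$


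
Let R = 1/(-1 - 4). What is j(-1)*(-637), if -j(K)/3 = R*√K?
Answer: -1911*I/5 ≈ -382.2*I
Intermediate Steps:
R = -⅕ (R = 1/(-5) = -⅕ ≈ -0.20000)
j(K) = 3*√K/5 (j(K) = -(-3)*√K/5 = 3*√K/5)
j(-1)*(-637) = (3*√(-1)/5)*(-637) = (3*I/5)*(-637) = -1911*I/5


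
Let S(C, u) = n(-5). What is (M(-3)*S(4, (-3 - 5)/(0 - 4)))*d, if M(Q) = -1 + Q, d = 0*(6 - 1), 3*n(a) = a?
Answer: 0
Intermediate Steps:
n(a) = a/3
S(C, u) = -5/3 (S(C, u) = (⅓)*(-5) = -5/3)
d = 0 (d = 0*5 = 0)
(M(-3)*S(4, (-3 - 5)/(0 - 4)))*d = ((-1 - 3)*(-5/3))*0 = -4*(-5/3)*0 = (20/3)*0 = 0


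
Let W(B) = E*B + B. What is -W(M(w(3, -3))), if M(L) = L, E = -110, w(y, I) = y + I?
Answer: 0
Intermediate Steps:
w(y, I) = I + y
W(B) = -109*B (W(B) = -110*B + B = -109*B)
-W(M(w(3, -3))) = -(-109)*(-3 + 3) = -(-109)*0 = -1*0 = 0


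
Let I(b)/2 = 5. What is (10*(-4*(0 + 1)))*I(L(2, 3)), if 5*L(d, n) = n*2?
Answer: -400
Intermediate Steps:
L(d, n) = 2*n/5 (L(d, n) = (n*2)/5 = (2*n)/5 = 2*n/5)
I(b) = 10 (I(b) = 2*5 = 10)
(10*(-4*(0 + 1)))*I(L(2, 3)) = (10*(-4*(0 + 1)))*10 = (10*(-4*1))*10 = (10*(-4))*10 = -40*10 = -400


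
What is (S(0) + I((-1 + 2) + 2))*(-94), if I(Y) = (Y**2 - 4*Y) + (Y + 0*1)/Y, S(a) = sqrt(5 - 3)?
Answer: 188 - 94*sqrt(2) ≈ 55.064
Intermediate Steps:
S(a) = sqrt(2)
I(Y) = 1 + Y**2 - 4*Y (I(Y) = (Y**2 - 4*Y) + (Y + 0)/Y = (Y**2 - 4*Y) + Y/Y = (Y**2 - 4*Y) + 1 = 1 + Y**2 - 4*Y)
(S(0) + I((-1 + 2) + 2))*(-94) = (sqrt(2) + (1 + ((-1 + 2) + 2)**2 - 4*((-1 + 2) + 2)))*(-94) = (sqrt(2) + (1 + (1 + 2)**2 - 4*(1 + 2)))*(-94) = (sqrt(2) + (1 + 3**2 - 4*3))*(-94) = (sqrt(2) + (1 + 9 - 12))*(-94) = (sqrt(2) - 2)*(-94) = (-2 + sqrt(2))*(-94) = 188 - 94*sqrt(2)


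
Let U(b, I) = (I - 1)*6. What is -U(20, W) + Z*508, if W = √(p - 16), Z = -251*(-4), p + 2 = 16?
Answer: 510038 - 6*I*√2 ≈ 5.1004e+5 - 8.4853*I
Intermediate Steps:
p = 14 (p = -2 + 16 = 14)
Z = 1004
W = I*√2 (W = √(14 - 16) = √(-2) = I*√2 ≈ 1.4142*I)
U(b, I) = -6 + 6*I (U(b, I) = (-1 + I)*6 = -6 + 6*I)
-U(20, W) + Z*508 = -(-6 + 6*(I*√2)) + 1004*508 = -(-6 + 6*I*√2) + 510032 = (6 - 6*I*√2) + 510032 = 510038 - 6*I*√2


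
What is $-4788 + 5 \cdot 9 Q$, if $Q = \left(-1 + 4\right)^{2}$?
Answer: $-4383$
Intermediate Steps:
$Q = 9$ ($Q = 3^{2} = 9$)
$-4788 + 5 \cdot 9 Q = -4788 + 5 \cdot 9 \cdot 9 = -4788 + 45 \cdot 9 = -4788 + 405 = -4383$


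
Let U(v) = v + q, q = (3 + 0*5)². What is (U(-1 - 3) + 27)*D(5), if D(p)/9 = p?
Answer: 1440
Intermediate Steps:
D(p) = 9*p
q = 9 (q = (3 + 0)² = 3² = 9)
U(v) = 9 + v (U(v) = v + 9 = 9 + v)
(U(-1 - 3) + 27)*D(5) = ((9 + (-1 - 3)) + 27)*(9*5) = ((9 - 4) + 27)*45 = (5 + 27)*45 = 32*45 = 1440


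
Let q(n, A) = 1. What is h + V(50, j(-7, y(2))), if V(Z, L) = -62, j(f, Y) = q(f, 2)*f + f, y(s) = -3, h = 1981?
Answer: 1919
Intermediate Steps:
j(f, Y) = 2*f (j(f, Y) = 1*f + f = f + f = 2*f)
h + V(50, j(-7, y(2))) = 1981 - 62 = 1919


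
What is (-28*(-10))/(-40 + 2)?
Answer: -140/19 ≈ -7.3684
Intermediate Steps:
(-28*(-10))/(-40 + 2) = 280/(-38) = 280*(-1/38) = -140/19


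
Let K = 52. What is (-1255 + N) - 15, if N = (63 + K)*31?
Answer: 2295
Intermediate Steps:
N = 3565 (N = (63 + 52)*31 = 115*31 = 3565)
(-1255 + N) - 15 = (-1255 + 3565) - 15 = 2310 - 15 = 2295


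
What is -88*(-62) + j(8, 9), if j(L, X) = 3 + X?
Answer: 5468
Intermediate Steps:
-88*(-62) + j(8, 9) = -88*(-62) + (3 + 9) = 5456 + 12 = 5468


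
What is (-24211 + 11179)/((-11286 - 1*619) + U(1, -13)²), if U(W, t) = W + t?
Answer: 13032/11761 ≈ 1.1081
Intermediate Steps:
(-24211 + 11179)/((-11286 - 1*619) + U(1, -13)²) = (-24211 + 11179)/((-11286 - 1*619) + (1 - 13)²) = -13032/((-11286 - 619) + (-12)²) = -13032/(-11905 + 144) = -13032/(-11761) = -13032*(-1/11761) = 13032/11761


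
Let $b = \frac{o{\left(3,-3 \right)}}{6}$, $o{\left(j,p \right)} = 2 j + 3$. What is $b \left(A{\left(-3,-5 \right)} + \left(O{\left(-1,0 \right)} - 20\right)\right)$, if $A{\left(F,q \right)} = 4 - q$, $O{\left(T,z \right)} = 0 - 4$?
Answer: $- \frac{45}{2} \approx -22.5$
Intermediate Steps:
$O{\left(T,z \right)} = -4$ ($O{\left(T,z \right)} = 0 - 4 = -4$)
$o{\left(j,p \right)} = 3 + 2 j$
$b = \frac{3}{2}$ ($b = \frac{3 + 2 \cdot 3}{6} = \left(3 + 6\right) \frac{1}{6} = 9 \cdot \frac{1}{6} = \frac{3}{2} \approx 1.5$)
$b \left(A{\left(-3,-5 \right)} + \left(O{\left(-1,0 \right)} - 20\right)\right) = \frac{3 \left(\left(4 - -5\right) - 24\right)}{2} = \frac{3 \left(\left(4 + 5\right) - 24\right)}{2} = \frac{3 \left(9 - 24\right)}{2} = \frac{3}{2} \left(-15\right) = - \frac{45}{2}$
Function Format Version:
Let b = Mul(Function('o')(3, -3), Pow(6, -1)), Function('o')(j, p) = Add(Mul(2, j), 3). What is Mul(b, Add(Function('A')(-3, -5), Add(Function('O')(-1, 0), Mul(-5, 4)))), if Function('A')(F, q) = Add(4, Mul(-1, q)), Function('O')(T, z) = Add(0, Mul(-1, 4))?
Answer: Rational(-45, 2) ≈ -22.500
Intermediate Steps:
Function('O')(T, z) = -4 (Function('O')(T, z) = Add(0, -4) = -4)
Function('o')(j, p) = Add(3, Mul(2, j))
b = Rational(3, 2) (b = Mul(Add(3, Mul(2, 3)), Pow(6, -1)) = Mul(Add(3, 6), Rational(1, 6)) = Mul(9, Rational(1, 6)) = Rational(3, 2) ≈ 1.5000)
Mul(b, Add(Function('A')(-3, -5), Add(Function('O')(-1, 0), Mul(-5, 4)))) = Mul(Rational(3, 2), Add(Add(4, Mul(-1, -5)), Add(-4, Mul(-5, 4)))) = Mul(Rational(3, 2), Add(Add(4, 5), Add(-4, -20))) = Mul(Rational(3, 2), Add(9, -24)) = Mul(Rational(3, 2), -15) = Rational(-45, 2)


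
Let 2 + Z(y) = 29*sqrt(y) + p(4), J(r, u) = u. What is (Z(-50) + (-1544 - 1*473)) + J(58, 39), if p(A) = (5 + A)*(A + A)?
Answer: -1908 + 145*I*sqrt(2) ≈ -1908.0 + 205.06*I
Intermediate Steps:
p(A) = 2*A*(5 + A) (p(A) = (5 + A)*(2*A) = 2*A*(5 + A))
Z(y) = 70 + 29*sqrt(y) (Z(y) = -2 + (29*sqrt(y) + 2*4*(5 + 4)) = -2 + (29*sqrt(y) + 2*4*9) = -2 + (29*sqrt(y) + 72) = -2 + (72 + 29*sqrt(y)) = 70 + 29*sqrt(y))
(Z(-50) + (-1544 - 1*473)) + J(58, 39) = ((70 + 29*sqrt(-50)) + (-1544 - 1*473)) + 39 = ((70 + 29*(5*I*sqrt(2))) + (-1544 - 473)) + 39 = ((70 + 145*I*sqrt(2)) - 2017) + 39 = (-1947 + 145*I*sqrt(2)) + 39 = -1908 + 145*I*sqrt(2)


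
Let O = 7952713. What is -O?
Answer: -7952713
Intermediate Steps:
-O = -1*7952713 = -7952713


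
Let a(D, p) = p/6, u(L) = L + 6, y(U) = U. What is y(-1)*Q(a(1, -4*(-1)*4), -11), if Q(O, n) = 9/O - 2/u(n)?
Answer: -151/40 ≈ -3.7750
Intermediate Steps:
u(L) = 6 + L
a(D, p) = p/6 (a(D, p) = p*(1/6) = p/6)
Q(O, n) = -2/(6 + n) + 9/O (Q(O, n) = 9/O - 2/(6 + n) = -2/(6 + n) + 9/O)
y(-1)*Q(a(1, -4*(-1)*4), -11) = -(-2/(6 - 11) + 9/(((-4*(-1)*4)/6))) = -(-2/(-5) + 9/(((4*4)/6))) = -(-2*(-1/5) + 9/(((1/6)*16))) = -(2/5 + 9/(8/3)) = -(2/5 + 9*(3/8)) = -(2/5 + 27/8) = -1*151/40 = -151/40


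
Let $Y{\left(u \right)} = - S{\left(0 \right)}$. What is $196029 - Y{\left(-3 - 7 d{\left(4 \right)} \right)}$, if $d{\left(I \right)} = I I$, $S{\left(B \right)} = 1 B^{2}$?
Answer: $196029$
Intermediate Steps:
$S{\left(B \right)} = B^{2}$
$d{\left(I \right)} = I^{2}$
$Y{\left(u \right)} = 0$ ($Y{\left(u \right)} = - 0^{2} = \left(-1\right) 0 = 0$)
$196029 - Y{\left(-3 - 7 d{\left(4 \right)} \right)} = 196029 - 0 = 196029 + 0 = 196029$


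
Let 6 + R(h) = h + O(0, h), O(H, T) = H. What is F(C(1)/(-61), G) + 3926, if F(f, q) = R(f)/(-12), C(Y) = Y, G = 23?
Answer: 2874199/732 ≈ 3926.5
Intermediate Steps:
R(h) = -6 + h (R(h) = -6 + (h + 0) = -6 + h)
F(f, q) = ½ - f/12 (F(f, q) = (-6 + f)/(-12) = (-6 + f)*(-1/12) = ½ - f/12)
F(C(1)/(-61), G) + 3926 = (½ - 1/(12*(-61))) + 3926 = (½ - (-1)/(12*61)) + 3926 = (½ - 1/12*(-1/61)) + 3926 = (½ + 1/732) + 3926 = 367/732 + 3926 = 2874199/732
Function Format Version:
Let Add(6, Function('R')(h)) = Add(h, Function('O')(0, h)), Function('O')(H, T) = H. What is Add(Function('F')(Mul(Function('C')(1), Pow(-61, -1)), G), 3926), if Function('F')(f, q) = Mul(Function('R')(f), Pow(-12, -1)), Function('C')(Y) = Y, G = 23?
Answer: Rational(2874199, 732) ≈ 3926.5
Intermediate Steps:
Function('R')(h) = Add(-6, h) (Function('R')(h) = Add(-6, Add(h, 0)) = Add(-6, h))
Function('F')(f, q) = Add(Rational(1, 2), Mul(Rational(-1, 12), f)) (Function('F')(f, q) = Mul(Add(-6, f), Pow(-12, -1)) = Mul(Add(-6, f), Rational(-1, 12)) = Add(Rational(1, 2), Mul(Rational(-1, 12), f)))
Add(Function('F')(Mul(Function('C')(1), Pow(-61, -1)), G), 3926) = Add(Add(Rational(1, 2), Mul(Rational(-1, 12), Mul(1, Pow(-61, -1)))), 3926) = Add(Add(Rational(1, 2), Mul(Rational(-1, 12), Mul(1, Rational(-1, 61)))), 3926) = Add(Add(Rational(1, 2), Mul(Rational(-1, 12), Rational(-1, 61))), 3926) = Add(Add(Rational(1, 2), Rational(1, 732)), 3926) = Add(Rational(367, 732), 3926) = Rational(2874199, 732)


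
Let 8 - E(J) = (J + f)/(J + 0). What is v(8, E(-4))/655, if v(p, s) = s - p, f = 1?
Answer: -3/2620 ≈ -0.0011450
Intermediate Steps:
E(J) = 8 - (1 + J)/J (E(J) = 8 - (J + 1)/(J + 0) = 8 - (1 + J)/J)
v(8, E(-4))/655 = ((7 - 1/(-4)) - 1*8)/655 = ((7 - 1*(-1/4)) - 8)*(1/655) = ((7 + 1/4) - 8)*(1/655) = (29/4 - 8)*(1/655) = -3/4*1/655 = -3/2620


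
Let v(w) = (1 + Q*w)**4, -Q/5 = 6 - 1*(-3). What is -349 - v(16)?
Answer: -267248675870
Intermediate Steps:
Q = -45 (Q = -5*(6 - 1*(-3)) = -5*(6 + 3) = -5*9 = -45)
v(w) = (1 - 45*w)**4
-349 - v(16) = -349 - (-1 + 45*16)**4 = -349 - (-1 + 720)**4 = -349 - 1*719**4 = -349 - 1*267248675521 = -349 - 267248675521 = -267248675870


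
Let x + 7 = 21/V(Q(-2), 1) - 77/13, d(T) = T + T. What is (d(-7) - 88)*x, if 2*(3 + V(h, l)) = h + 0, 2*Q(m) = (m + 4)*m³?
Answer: 21114/13 ≈ 1624.2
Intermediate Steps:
Q(m) = m³*(4 + m)/2 (Q(m) = ((m + 4)*m³)/2 = ((4 + m)*m³)/2 = (m³*(4 + m))/2 = m³*(4 + m)/2)
V(h, l) = -3 + h/2 (V(h, l) = -3 + (h + 0)/2 = -3 + h/2)
d(T) = 2*T
x = -207/13 (x = -7 + (21/(-3 + ((½)*(-2)³*(4 - 2))/2) - 77/13) = -7 + (21/(-3 + ((½)*(-8)*2)/2) - 77*1/13) = -7 + (21/(-3 + (½)*(-8)) - 77/13) = -7 + (21/(-3 - 4) - 77/13) = -7 + (21/(-7) - 77/13) = -7 + (21*(-⅐) - 77/13) = -7 + (-3 - 77/13) = -7 - 116/13 = -207/13 ≈ -15.923)
(d(-7) - 88)*x = (2*(-7) - 88)*(-207/13) = (-14 - 88)*(-207/13) = -102*(-207/13) = 21114/13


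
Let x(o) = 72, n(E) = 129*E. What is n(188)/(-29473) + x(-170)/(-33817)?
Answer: -822251940/996688441 ≈ -0.82498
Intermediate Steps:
n(188)/(-29473) + x(-170)/(-33817) = (129*188)/(-29473) + 72/(-33817) = 24252*(-1/29473) + 72*(-1/33817) = -24252/29473 - 72/33817 = -822251940/996688441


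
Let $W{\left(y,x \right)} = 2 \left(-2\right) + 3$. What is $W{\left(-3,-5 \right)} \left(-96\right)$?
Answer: $96$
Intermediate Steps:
$W{\left(y,x \right)} = -1$ ($W{\left(y,x \right)} = -4 + 3 = -1$)
$W{\left(-3,-5 \right)} \left(-96\right) = \left(-1\right) \left(-96\right) = 96$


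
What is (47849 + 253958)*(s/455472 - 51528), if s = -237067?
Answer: -7083349410397381/455472 ≈ -1.5552e+10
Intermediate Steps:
(47849 + 253958)*(s/455472 - 51528) = (47849 + 253958)*(-237067/455472 - 51528) = 301807*(-237067*1/455472 - 51528) = 301807*(-237067/455472 - 51528) = 301807*(-23469798283/455472) = -7083349410397381/455472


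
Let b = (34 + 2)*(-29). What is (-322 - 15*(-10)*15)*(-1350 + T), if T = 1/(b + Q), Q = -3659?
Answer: -12240970328/4703 ≈ -2.6028e+6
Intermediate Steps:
b = -1044 (b = 36*(-29) = -1044)
T = -1/4703 (T = 1/(-1044 - 3659) = 1/(-4703) = -1/4703 ≈ -0.00021263)
(-322 - 15*(-10)*15)*(-1350 + T) = (-322 - 15*(-10)*15)*(-1350 - 1/4703) = (-322 + 150*15)*(-6349051/4703) = (-322 + 2250)*(-6349051/4703) = 1928*(-6349051/4703) = -12240970328/4703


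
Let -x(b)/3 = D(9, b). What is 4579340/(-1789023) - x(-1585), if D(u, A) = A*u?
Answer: -76565818625/1789023 ≈ -42798.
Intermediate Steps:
x(b) = -27*b (x(b) = -3*b*9 = -27*b)
4579340/(-1789023) - x(-1585) = 4579340/(-1789023) - (-27)*(-1585) = 4579340*(-1/1789023) - 1*42795 = -4579340/1789023 - 42795 = -76565818625/1789023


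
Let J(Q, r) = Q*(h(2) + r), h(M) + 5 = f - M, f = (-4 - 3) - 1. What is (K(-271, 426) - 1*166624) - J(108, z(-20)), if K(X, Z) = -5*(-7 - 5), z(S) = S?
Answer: -162784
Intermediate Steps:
f = -8 (f = -7 - 1 = -8)
h(M) = -13 - M (h(M) = -5 + (-8 - M) = -13 - M)
J(Q, r) = Q*(-15 + r) (J(Q, r) = Q*((-13 - 1*2) + r) = Q*((-13 - 2) + r) = Q*(-15 + r))
K(X, Z) = 60 (K(X, Z) = -5*(-12) = 60)
(K(-271, 426) - 1*166624) - J(108, z(-20)) = (60 - 1*166624) - 108*(-15 - 20) = (60 - 166624) - 108*(-35) = -166564 - 1*(-3780) = -166564 + 3780 = -162784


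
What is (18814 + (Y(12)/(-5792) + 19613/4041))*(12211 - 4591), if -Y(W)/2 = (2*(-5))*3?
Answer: 69923645116235/487614 ≈ 1.4340e+8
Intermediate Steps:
Y(W) = 60 (Y(W) = -2*2*(-5)*3 = -(-20)*3 = -2*(-30) = 60)
(18814 + (Y(12)/(-5792) + 19613/4041))*(12211 - 4591) = (18814 + (60/(-5792) + 19613/4041))*(12211 - 4591) = (18814 + (60*(-1/5792) + 19613*(1/4041)))*7620 = (18814 + (-15/1448 + 19613/4041))*7620 = (18814 + 28339009/5851368)*7620 = (110115976561/5851368)*7620 = 69923645116235/487614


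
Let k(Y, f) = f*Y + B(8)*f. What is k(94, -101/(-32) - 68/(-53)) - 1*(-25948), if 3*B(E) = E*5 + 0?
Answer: 67223881/2544 ≈ 26424.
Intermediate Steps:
B(E) = 5*E/3 (B(E) = (E*5 + 0)/3 = (5*E + 0)/3 = (5*E)/3 = 5*E/3)
k(Y, f) = 40*f/3 + Y*f (k(Y, f) = f*Y + ((5/3)*8)*f = Y*f + 40*f/3 = 40*f/3 + Y*f)
k(94, -101/(-32) - 68/(-53)) - 1*(-25948) = (-101/(-32) - 68/(-53))*(40 + 3*94)/3 - 1*(-25948) = (-101*(-1/32) - 68*(-1/53))*(40 + 282)/3 + 25948 = (1/3)*(101/32 + 68/53)*322 + 25948 = (1/3)*(7529/1696)*322 + 25948 = 1212169/2544 + 25948 = 67223881/2544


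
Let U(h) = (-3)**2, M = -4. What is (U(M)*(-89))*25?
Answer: -20025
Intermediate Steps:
U(h) = 9
(U(M)*(-89))*25 = (9*(-89))*25 = -801*25 = -20025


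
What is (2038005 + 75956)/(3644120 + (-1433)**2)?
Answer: 2113961/5697609 ≈ 0.37103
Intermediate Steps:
(2038005 + 75956)/(3644120 + (-1433)**2) = 2113961/(3644120 + 2053489) = 2113961/5697609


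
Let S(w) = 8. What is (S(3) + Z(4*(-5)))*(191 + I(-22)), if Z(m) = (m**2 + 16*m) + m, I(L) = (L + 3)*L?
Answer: 41412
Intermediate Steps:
I(L) = L*(3 + L) (I(L) = (3 + L)*L = L*(3 + L))
Z(m) = m**2 + 17*m
(S(3) + Z(4*(-5)))*(191 + I(-22)) = (8 + (4*(-5))*(17 + 4*(-5)))*(191 - 22*(3 - 22)) = (8 - 20*(17 - 20))*(191 - 22*(-19)) = (8 - 20*(-3))*(191 + 418) = (8 + 60)*609 = 68*609 = 41412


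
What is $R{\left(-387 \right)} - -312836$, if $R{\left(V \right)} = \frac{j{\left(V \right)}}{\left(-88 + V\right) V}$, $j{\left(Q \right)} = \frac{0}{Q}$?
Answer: $312836$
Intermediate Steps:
$j{\left(Q \right)} = 0$
$R{\left(V \right)} = 0$ ($R{\left(V \right)} = \frac{0}{\left(-88 + V\right) V} = \frac{0}{V \left(-88 + V\right)} = 0 \frac{1}{V \left(-88 + V\right)} = 0$)
$R{\left(-387 \right)} - -312836 = 0 - -312836 = 0 + 312836 = 312836$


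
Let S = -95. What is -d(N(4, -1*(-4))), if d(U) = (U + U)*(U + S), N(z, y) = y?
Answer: 728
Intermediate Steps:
d(U) = 2*U*(-95 + U) (d(U) = (U + U)*(U - 95) = (2*U)*(-95 + U) = 2*U*(-95 + U))
-d(N(4, -1*(-4))) = -2*(-1*(-4))*(-95 - 1*(-4)) = -2*4*(-95 + 4) = -2*4*(-91) = -1*(-728) = 728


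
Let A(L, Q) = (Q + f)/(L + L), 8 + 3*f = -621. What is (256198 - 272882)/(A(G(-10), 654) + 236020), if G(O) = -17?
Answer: -1701768/24072707 ≈ -0.070693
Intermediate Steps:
f = -629/3 (f = -8/3 + (⅓)*(-621) = -8/3 - 207 = -629/3 ≈ -209.67)
A(L, Q) = (-629/3 + Q)/(2*L) (A(L, Q) = (Q - 629/3)/(L + L) = (-629/3 + Q)/((2*L)) = (-629/3 + Q)*(1/(2*L)) = (-629/3 + Q)/(2*L))
(256198 - 272882)/(A(G(-10), 654) + 236020) = (256198 - 272882)/((⅙)*(-629 + 3*654)/(-17) + 236020) = -16684/((⅙)*(-1/17)*(-629 + 1962) + 236020) = -16684/((⅙)*(-1/17)*1333 + 236020) = -16684/(-1333/102 + 236020) = -16684/24072707/102 = -16684*102/24072707 = -1701768/24072707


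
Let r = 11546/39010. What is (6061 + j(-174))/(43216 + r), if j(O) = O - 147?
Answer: 111958700/842933853 ≈ 0.13282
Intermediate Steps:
j(O) = -147 + O
r = 5773/19505 (r = 11546*(1/39010) = 5773/19505 ≈ 0.29598)
(6061 + j(-174))/(43216 + r) = (6061 + (-147 - 174))/(43216 + 5773/19505) = (6061 - 321)/(842933853/19505) = 5740*(19505/842933853) = 111958700/842933853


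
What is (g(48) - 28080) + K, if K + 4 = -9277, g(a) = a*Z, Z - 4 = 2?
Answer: -37073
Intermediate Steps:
Z = 6 (Z = 4 + 2 = 6)
g(a) = 6*a (g(a) = a*6 = 6*a)
K = -9281 (K = -4 - 9277 = -9281)
(g(48) - 28080) + K = (6*48 - 28080) - 9281 = (288 - 28080) - 9281 = -27792 - 9281 = -37073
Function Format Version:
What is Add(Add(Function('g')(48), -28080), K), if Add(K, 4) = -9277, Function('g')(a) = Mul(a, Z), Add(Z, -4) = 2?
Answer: -37073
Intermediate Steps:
Z = 6 (Z = Add(4, 2) = 6)
Function('g')(a) = Mul(6, a) (Function('g')(a) = Mul(a, 6) = Mul(6, a))
K = -9281 (K = Add(-4, -9277) = -9281)
Add(Add(Function('g')(48), -28080), K) = Add(Add(Mul(6, 48), -28080), -9281) = Add(Add(288, -28080), -9281) = Add(-27792, -9281) = -37073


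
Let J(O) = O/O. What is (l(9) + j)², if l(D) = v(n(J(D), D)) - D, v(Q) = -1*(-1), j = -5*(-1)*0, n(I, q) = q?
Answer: 64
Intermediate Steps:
J(O) = 1
j = 0 (j = 5*0 = 0)
v(Q) = 1
l(D) = 1 - D
(l(9) + j)² = ((1 - 1*9) + 0)² = ((1 - 9) + 0)² = (-8 + 0)² = (-8)² = 64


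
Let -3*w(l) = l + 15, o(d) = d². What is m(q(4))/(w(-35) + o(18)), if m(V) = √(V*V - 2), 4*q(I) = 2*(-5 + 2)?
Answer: 3/1984 ≈ 0.0015121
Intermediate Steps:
w(l) = -5 - l/3 (w(l) = -(l + 15)/3 = -(15 + l)/3 = -5 - l/3)
q(I) = -3/2 (q(I) = (2*(-5 + 2))/4 = (2*(-3))/4 = (¼)*(-6) = -3/2)
m(V) = √(-2 + V²) (m(V) = √(V² - 2) = √(-2 + V²))
m(q(4))/(w(-35) + o(18)) = √(-2 + (-3/2)²)/((-5 - ⅓*(-35)) + 18²) = √(-2 + 9/4)/((-5 + 35/3) + 324) = √(¼)/(20/3 + 324) = (½)/(992/3) = (3/992)*(½) = 3/1984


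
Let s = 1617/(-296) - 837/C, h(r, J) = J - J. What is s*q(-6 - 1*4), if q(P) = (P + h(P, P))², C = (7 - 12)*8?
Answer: 57210/37 ≈ 1546.2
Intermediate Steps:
h(r, J) = 0
C = -40 (C = -5*8 = -40)
q(P) = P² (q(P) = (P + 0)² = P²)
s = 5721/370 (s = 1617/(-296) - 837/(-40) = 1617*(-1/296) - 837*(-1/40) = -1617/296 + 837/40 = 5721/370 ≈ 15.462)
s*q(-6 - 1*4) = 5721*(-6 - 1*4)²/370 = 5721*(-6 - 4)²/370 = (5721/370)*(-10)² = (5721/370)*100 = 57210/37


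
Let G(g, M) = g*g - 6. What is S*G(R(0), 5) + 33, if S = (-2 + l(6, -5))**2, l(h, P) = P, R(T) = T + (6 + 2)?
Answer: 2875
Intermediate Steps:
R(T) = 8 + T (R(T) = T + 8 = 8 + T)
G(g, M) = -6 + g**2 (G(g, M) = g**2 - 6 = -6 + g**2)
S = 49 (S = (-2 - 5)**2 = (-7)**2 = 49)
S*G(R(0), 5) + 33 = 49*(-6 + (8 + 0)**2) + 33 = 49*(-6 + 8**2) + 33 = 49*(-6 + 64) + 33 = 49*58 + 33 = 2842 + 33 = 2875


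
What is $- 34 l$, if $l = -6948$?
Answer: $236232$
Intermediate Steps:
$- 34 l = \left(-34\right) \left(-6948\right) = 236232$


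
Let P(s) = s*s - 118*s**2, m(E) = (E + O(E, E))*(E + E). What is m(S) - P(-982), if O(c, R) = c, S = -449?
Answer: 113632312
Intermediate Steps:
m(E) = 4*E**2 (m(E) = (E + E)*(E + E) = (2*E)*(2*E) = 4*E**2)
P(s) = -117*s**2 (P(s) = s**2 - 118*s**2 = -117*s**2)
m(S) - P(-982) = 4*(-449)**2 - (-117)*(-982)**2 = 4*201601 - (-117)*964324 = 806404 - 1*(-112825908) = 806404 + 112825908 = 113632312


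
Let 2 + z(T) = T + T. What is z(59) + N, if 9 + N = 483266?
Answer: 483373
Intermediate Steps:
N = 483257 (N = -9 + 483266 = 483257)
z(T) = -2 + 2*T (z(T) = -2 + (T + T) = -2 + 2*T)
z(59) + N = (-2 + 2*59) + 483257 = (-2 + 118) + 483257 = 116 + 483257 = 483373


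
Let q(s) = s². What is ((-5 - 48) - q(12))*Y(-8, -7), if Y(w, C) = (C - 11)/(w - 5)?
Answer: -3546/13 ≈ -272.77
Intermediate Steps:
Y(w, C) = (-11 + C)/(-5 + w)
((-5 - 48) - q(12))*Y(-8, -7) = ((-5 - 48) - 1*12²)*((-11 - 7)/(-5 - 8)) = (-53 - 1*144)*(-18/(-13)) = (-53 - 144)*(-1/13*(-18)) = -197*18/13 = -3546/13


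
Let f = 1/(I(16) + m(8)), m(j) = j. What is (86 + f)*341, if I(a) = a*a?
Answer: 703855/24 ≈ 29327.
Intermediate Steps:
I(a) = a**2
f = 1/264 (f = 1/(16**2 + 8) = 1/(256 + 8) = 1/264 ≈ 0.0037879)
(86 + f)*341 = (86 + 1/264)*341 = (22705/264)*341 = 703855/24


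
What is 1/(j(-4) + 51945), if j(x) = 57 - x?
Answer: 1/52006 ≈ 1.9229e-5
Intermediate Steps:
1/(j(-4) + 51945) = 1/((57 - 1*(-4)) + 51945) = 1/((57 + 4) + 51945) = 1/(61 + 51945) = 1/52006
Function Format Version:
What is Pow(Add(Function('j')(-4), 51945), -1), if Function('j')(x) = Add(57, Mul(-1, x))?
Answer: Rational(1, 52006) ≈ 1.9229e-5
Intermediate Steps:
Pow(Add(Function('j')(-4), 51945), -1) = Pow(Add(Add(57, Mul(-1, -4)), 51945), -1) = Pow(Add(Add(57, 4), 51945), -1) = Pow(Add(61, 51945), -1) = Pow(52006, -1) = Rational(1, 52006)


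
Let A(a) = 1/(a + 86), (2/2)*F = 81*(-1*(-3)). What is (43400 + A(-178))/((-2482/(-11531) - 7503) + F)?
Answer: -46040965269/7701557176 ≈ -5.9781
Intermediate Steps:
F = 243 (F = 81*(-1*(-3)) = 81*3 = 243)
A(a) = 1/(86 + a)
(43400 + A(-178))/((-2482/(-11531) - 7503) + F) = (43400 + 1/(86 - 178))/((-2482/(-11531) - 7503) + 243) = (43400 + 1/(-92))/((-2482*(-1/11531) - 7503) + 243) = (43400 - 1/92)/((2482/11531 - 7503) + 243) = 3992799/(92*(-86514611/11531 + 243)) = 3992799/(92*(-83712578/11531)) = (3992799/92)*(-11531/83712578) = -46040965269/7701557176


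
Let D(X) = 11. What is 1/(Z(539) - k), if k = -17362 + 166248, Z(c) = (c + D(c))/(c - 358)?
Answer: -181/26947816 ≈ -6.7167e-6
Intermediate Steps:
Z(c) = (11 + c)/(-358 + c) (Z(c) = (c + 11)/(c - 358) = (11 + c)/(-358 + c))
k = 148886
1/(Z(539) - k) = 1/((11 + 539)/(-358 + 539) - 1*148886) = 1/(550/181 - 148886) = 1/(-26947816/181) = -181/26947816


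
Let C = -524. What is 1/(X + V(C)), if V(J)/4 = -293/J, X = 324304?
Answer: 131/42484117 ≈ 3.0835e-6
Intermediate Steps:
V(J) = -1172/J (V(J) = 4*(-293/J) = -1172/J)
1/(X + V(C)) = 1/(324304 - 1172/(-524)) = 1/(324304 - 1172*(-1/524)) = 1/(324304 + 293/131) = 1/(42484117/131) = 131/42484117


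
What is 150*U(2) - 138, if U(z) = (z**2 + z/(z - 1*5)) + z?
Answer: 662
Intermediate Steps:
U(z) = z + z**2 + z/(-5 + z) (U(z) = (z**2 + z/(z - 5)) + z = (z**2 + z/(-5 + z)) + z = z + z**2 + z/(-5 + z))
150*U(2) - 138 = 150*(2*(-4 + 2**2 - 4*2)/(-5 + 2)) - 138 = 150*(2*(-4 + 4 - 8)/(-3)) - 138 = 150*(2*(-1/3)*(-8)) - 138 = 150*(16/3) - 138 = 800 - 138 = 662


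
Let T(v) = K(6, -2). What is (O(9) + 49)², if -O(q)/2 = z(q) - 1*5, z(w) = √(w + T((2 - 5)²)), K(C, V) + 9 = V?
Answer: 3473 - 236*I*√2 ≈ 3473.0 - 333.75*I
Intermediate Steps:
K(C, V) = -9 + V
T(v) = -11 (T(v) = -9 - 2 = -11)
z(w) = √(-11 + w) (z(w) = √(w - 11) = √(-11 + w))
O(q) = 10 - 2*√(-11 + q) (O(q) = -2*(√(-11 + q) - 1*5) = -2*(√(-11 + q) - 5) = -2*(-5 + √(-11 + q)) = 10 - 2*√(-11 + q))
(O(9) + 49)² = ((10 - 2*√(-11 + 9)) + 49)² = ((10 - 2*I*√2) + 49)² = (59 - 2*I*√2)²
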